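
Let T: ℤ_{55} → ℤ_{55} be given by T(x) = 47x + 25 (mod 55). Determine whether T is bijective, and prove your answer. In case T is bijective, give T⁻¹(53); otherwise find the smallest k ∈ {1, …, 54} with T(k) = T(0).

If T(u) = T(v), then 47u ≡ 47v (mod 55). Because gcd(47, 55) = 1, we may cancel 47 to get u ≡ v (mod 55).
We now compute 47⁻¹ mod 55 explicitly. Euclid's algorithm: 55 = 1·47 + 8, 47 = 5·8 + 7, 8 = 1·7 + 1; back-substituting gives 1 = 48·47 − 41·55, so 47⁻¹ ≡ 48 (mod 55).
For any y ∈ ℤ_{55}, x = 48(y − 25) mod 55 satisfies T(x) = 47·48(y − 25) + 25 ≡ y (since 47·48 ≡ 1 mod 55). So every y has a preimage.
Therefore T is bijective.
Since T is bijective, we compute T⁻¹(53): solve 47x + 25 ≡ 53 (mod 55), i.e. 47x ≡ 28 (mod 55).
Multiplying by 47⁻¹ = 48 gives x ≡ 48·28 = 1344 = 24·55 + 24 ≡ 24 (mod 55).
Check: T(24) = 47·24 + 25 = 1153 = 20·55 + 53 ≡ 53 (mod 55).

24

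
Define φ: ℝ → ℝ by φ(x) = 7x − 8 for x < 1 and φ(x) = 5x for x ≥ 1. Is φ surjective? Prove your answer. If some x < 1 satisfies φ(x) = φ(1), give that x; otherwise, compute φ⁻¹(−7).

Both pieces are strictly increasing (slopes 7 and 5), so each is injective on its own interval.
The left piece maps (−∞, 1) onto (−∞, −1); the right piece maps [1, ∞) onto [5, ∞).
The union (−∞, −1) ∪ [5, ∞) omits the interval between −1 and 5; in particular −1 has no preimage. So φ is not surjective.
Because the two images are disjoint, no x < 1 has φ(x) = φ(1), so we compute φ⁻¹(−7): −7 lies in (−∞, −1), so solve 7x − 8 = −7: x = (−7 + 8)/7 = 1/7.

1/7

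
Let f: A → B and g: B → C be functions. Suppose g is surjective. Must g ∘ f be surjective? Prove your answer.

not surjective

No. Take A = {0}, B = C = {0, 1, 2, 3, 4}, f(0) = 0, and g = identity (surjective).
Then (g ∘ f)(0) = 0, and 4 ∈ C has no preimage under g ∘ f, so g ∘ f is not surjective.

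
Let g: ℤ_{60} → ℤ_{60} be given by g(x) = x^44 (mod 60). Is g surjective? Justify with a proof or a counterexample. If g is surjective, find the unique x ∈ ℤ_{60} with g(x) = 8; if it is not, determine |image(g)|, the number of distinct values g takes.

g(2): Repeated squaring mod 60: 2^1 ≡ 2, 2^2 ≡ 2² = 4, 2^4 ≡ 4² = 16, 2^8 ≡ 16² = 256 ≡ 16, 2^16 ≡ 16² = 256 ≡ 16, 2^32 ≡ 16² = 256 ≡ 16. Since 44 = 32 + 8 + 4, 2^44 ≡ 16·16·16: 16·16 = 256 ≡ 16, then 16·16 = 256 ≡ 16. So 2^44 ≡ 16 (mod 60).
g(4): Repeated squaring mod 60: 4^1 ≡ 4, 4^2 ≡ 4² = 16, 4^4 ≡ 16² = 256 ≡ 16, 4^8 ≡ 16² = 256 ≡ 16, 4^16 ≡ 16² = 256 ≡ 16, 4^32 ≡ 16² = 256 ≡ 16. Since 44 = 32 + 8 + 4, 4^44 ≡ 16·16·16: 16·16 = 256 ≡ 16, then 16·16 = 256 ≡ 16. So 4^44 ≡ 16 (mod 60).
So g(2) = g(4) = 16 while 2 ≠ 4, hence g is not injective.
A non-injective map from the 60-element set ℤ_{60} to itself takes at most 59 distinct values, so it cannot be surjective. Therefore g is not surjective.
Since g is not surjective, we determine |image(g)|. Computing x^44 mod 60 for each x (by repeated squaring, reducing mod 60 at every step), the values g(0), g(1), …, g(59) are: 0, 1, 16, 21, 16, 25, 36, 1, 16, 21, 40, 1, 36, 1, 16, 45, 16, 1, 36, 1, 40, 21, 16, 1, 36, 25, 16, 21, 16, 1, 0, 1, 16, 21, 16, 25, 36, 1, 16, 21, 40, 1, 36, 1, 16, 45, 16, 1, 36, 1, 40, 21, 16, 1, 36, 25, 16, 21, 16, 1.
The distinct values are {0, 1, 16, 21, 25, 36, 40, 45}; there are 8 of them.

8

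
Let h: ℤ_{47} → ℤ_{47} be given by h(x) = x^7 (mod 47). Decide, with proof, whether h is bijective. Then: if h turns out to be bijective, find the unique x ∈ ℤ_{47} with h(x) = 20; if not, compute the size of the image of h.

Since 47 is prime, the nonzero elements of ℤ_{47} form a cyclic group of order 46.
As gcd(7, 46) = 1, raising to the 7th power is a bijection on this group: if x_1^7 ≡ x_2^7 then (x_1x_2^{−1})^7 = 1, and the only element of order dividing gcd(7, 46) = 1 is 1, so x_1 = x_2.
With h(0) = 0 this makes h injective on all of ℤ_{47}, hence bijective (finite equal-size domain and codomain). In particular h is bijective.
Since h is bijective, we find the preimage of 20. The inverse of x ↦ x^7 on (ℤ_{47})^× is x ↦ x^33, because 7·33 = 231 = 5·46 + 1 ≡ 1 (mod 46) and x^{46} = 1 for x ≠ 0 (Fermat). So h⁻¹(20) = 20^33 mod 47.
Repeated squaring mod 47: 20^1 ≡ 20, 20^2 ≡ 20² = 400 ≡ 24, 20^4 ≡ 24² = 576 ≡ 12, 20^8 ≡ 12² = 144 ≡ 3, 20^16 ≡ 3² = 9, 20^32 ≡ 9² = 81 ≡ 34. Since 33 = 32 + 1, 20^33 ≡ 34·20: 34·20 = 680 ≡ 22. So 20^33 ≡ 22 (mod 47).
Hence h⁻¹(20) = 22.

22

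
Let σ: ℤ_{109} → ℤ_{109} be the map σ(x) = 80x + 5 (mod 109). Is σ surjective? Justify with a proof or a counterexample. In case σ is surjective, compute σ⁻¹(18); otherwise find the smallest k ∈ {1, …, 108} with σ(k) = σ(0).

86

Recall that surjectivity means every element of the codomain has a preimage under σ.
Since gcd(80, 109) = 1, 80 is invertible modulo 109. Euclid's algorithm: 109 = 1·80 + 29, 80 = 2·29 + 22, 29 = 1·22 + 7, 22 = 3·7 + 1; back-substituting gives 1 = 15·80 − 11·109, so 80⁻¹ ≡ 15 (mod 109).
Then y ↦ 15(y − 5) is a two-sided inverse to σ, so every y ∈ ℤ_{109} has a preimage.
Therefore σ is surjective.
Since σ is surjective, we find σ⁻¹(18): we need 80x ≡ 18 − 5 ≡ 13 (mod 109). Using 80⁻¹ = 15: x ≡ 15·13 = 195 = 1·109 + 86, so x = 86.
Check: σ(86) = 80·86 + 5 = 6885 = 63·109 + 18 ≡ 18 (mod 109).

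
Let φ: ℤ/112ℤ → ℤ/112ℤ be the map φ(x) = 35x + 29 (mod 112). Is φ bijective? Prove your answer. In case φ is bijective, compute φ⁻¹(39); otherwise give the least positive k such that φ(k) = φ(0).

16

We have gcd(35, 112) = 7 > 1. Taking u = 0 and v = 16: φ(0) = 29 and φ(16) = 35·16 + 29 = 589 ≡ 29 (mod 112).
So φ(0) = φ(16) while 0 ≠ 16, so φ is not injective, hence not bijective.
Since φ is not bijective, we find the least positive k with φ(k) = φ(0): this means 35k ≡ 0 (mod 112), i.e. 112 ∣ 35k. Since gcd(35, 112) = 7, dividing through by 7 this holds exactly when 16 ∣ 5k, and as gcd(5, 16) = 1, exactly when 16 ∣ k.
The smallest positive such k is 16.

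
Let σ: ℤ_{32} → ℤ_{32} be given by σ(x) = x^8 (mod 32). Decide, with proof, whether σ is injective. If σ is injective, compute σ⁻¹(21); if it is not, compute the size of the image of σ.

2

σ(0) = 0^8 = 0.
σ(2): Repeated squaring mod 32: 2^1 ≡ 2, 2^2 ≡ 2² = 4, 2^4 ≡ 4² = 16, 2^8 ≡ 16² = 256 ≡ 0. So 2^8 ≡ 0 (mod 32).
So σ(0) = σ(2) = 0 while 0 ≠ 2, thus σ is not injective.
Since σ is not injective, we determine |image(σ)|. Computing x^8 mod 32 for each x (by repeated squaring, reducing mod 32 at every step), the values σ(0), σ(1), …, σ(31) are: 0, 1, 0, 1, 0, 1, 0, 1, 0, 1, 0, 1, 0, 1, 0, 1, 0, 1, 0, 1, 0, 1, 0, 1, 0, 1, 0, 1, 0, 1, 0, 1.
The distinct values are {0, 1}; there are 2 of them.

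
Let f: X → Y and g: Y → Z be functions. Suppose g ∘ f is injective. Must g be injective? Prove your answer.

not injective

No. Take X = {1, 2, 3}, Y = {1, 2, 3, 4, 5, 6}, Z = {1, 2, 3, 4, 5, 6}, f(a) = a for each a ∈ X, and g(b) = 5 if b ∈ {5, 6} else g(b) = b.
Then g ∘ f = f is injective (X ⊂ Y and f is the inclusion), but g(5) = g(6) = 5 with 5 ≠ 6, so g is not injective.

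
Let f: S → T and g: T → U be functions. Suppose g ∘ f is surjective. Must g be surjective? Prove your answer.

surjective

Let c ∈ U. Since g ∘ f is surjective, some a ∈ S has g(f(a)) = c. Then b = f(a) ∈ T satisfies g(b) = c. So g is surjective.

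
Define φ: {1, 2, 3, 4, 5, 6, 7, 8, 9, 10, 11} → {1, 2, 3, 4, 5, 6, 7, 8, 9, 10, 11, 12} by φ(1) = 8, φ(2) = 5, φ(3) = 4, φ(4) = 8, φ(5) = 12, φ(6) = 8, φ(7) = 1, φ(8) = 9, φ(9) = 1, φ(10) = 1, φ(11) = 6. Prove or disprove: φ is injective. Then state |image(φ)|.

φ(1) = 8 = φ(4) with 1 ≠ 4, so φ is not injective.
The image of φ is {1, 4, 5, 6, 8, 9, 12}, which has 7 elements.

7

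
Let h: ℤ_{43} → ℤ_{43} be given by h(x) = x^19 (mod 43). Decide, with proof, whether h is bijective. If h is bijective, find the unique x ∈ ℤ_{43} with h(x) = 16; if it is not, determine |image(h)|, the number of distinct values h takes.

11

Since 43 is prime, the nonzero elements of ℤ_{43} form a cyclic group of order 42.
As gcd(19, 42) = 1, raising to the 19th power is a bijection on this group: if a^19 ≡ b^19 then (ab^{−1})^19 = 1, and the only element of order dividing gcd(19, 42) = 1 is 1, so a = b.
With h(0) = 0 this makes h injective on all of ℤ_{43}, hence bijective (finite equal-size domain and codomain). In particular h is bijective.
Since h is bijective, we find the preimage of 16. The inverse of x ↦ x^19 on (ℤ_{43})^× is x ↦ x^31, because 19·31 = 589 = 14·42 + 1 ≡ 1 (mod 42) and x^{42} = 1 for x ≠ 0 (Fermat). So h⁻¹(16) = 16^31 mod 43.
Repeated squaring mod 43: 16^1 ≡ 16, 16^2 ≡ 16² = 256 ≡ 41, 16^4 ≡ 41² = 1681 ≡ 4, 16^8 ≡ 4² = 16, 16^16 ≡ 16² = 256 ≡ 41. Since 31 = 16 + 8 + 4 + 2 + 1, 16^31 ≡ 41·16·4·41·16: 41·16 = 656 ≡ 11, then 11·4 = 44 ≡ 1, then 1·41 = 41, then 41·16 = 656 ≡ 11. So 16^31 ≡ 11 (mod 43).
Hence h⁻¹(16) = 11.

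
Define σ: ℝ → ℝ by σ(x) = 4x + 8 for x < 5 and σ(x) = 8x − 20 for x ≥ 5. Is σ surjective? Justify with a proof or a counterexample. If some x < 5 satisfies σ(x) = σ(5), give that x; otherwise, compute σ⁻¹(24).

3

Both pieces are strictly increasing (slopes 4 and 8), so each is injective on its own interval.
The left piece maps (−∞, 5) onto (−∞, 28); the right piece maps [5, ∞) onto [20, ∞).
The union (−∞, 28) ∪ [20, ∞) covers ℝ, so σ is surjective.
For the follow-up: the images overlap, so an x < 5 with σ(x) = σ(5) exists. σ(5) = 20; solving 4x + 8 = 20 for x < 5 gives x = (20 − 8)/4 = 3.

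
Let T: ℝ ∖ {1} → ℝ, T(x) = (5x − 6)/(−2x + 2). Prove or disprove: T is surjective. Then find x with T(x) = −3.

0

If T(x) = −5/2, cross-multiplying gives −2(5x − 6) = 5(−2x + 2), which simplifies to 12 = 10 — false.  So −5/2 has no preimage and T is not surjective.
Solving T(x) = −3: cross-multiplying gives 5x − 6 = −3(−2x + 2), which rearranges to −1x = 0, so x = 0.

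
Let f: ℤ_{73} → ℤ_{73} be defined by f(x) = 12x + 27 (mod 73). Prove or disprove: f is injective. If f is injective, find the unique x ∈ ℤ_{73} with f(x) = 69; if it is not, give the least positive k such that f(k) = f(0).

40

If f(a) = f(b), then 12a ≡ 12b (mod 73). Because gcd(12, 73) = 1, we may cancel 12 to get a ≡ b (mod 73).
So f is injective.
We now compute 12⁻¹ mod 73 explicitly. Euclid's algorithm: 73 = 6·12 + 1; back-substituting gives 1 = 67·12 − 11·73, so 12⁻¹ ≡ 67 (mod 73).
Since f is injective, we compute f⁻¹(69): solve 12x + 27 ≡ 69 (mod 73), i.e. 12x ≡ 42 (mod 73).
Multiplying by 12⁻¹ = 67 gives x ≡ 67·42 = 2814 = 38·73 + 40 ≡ 40 (mod 73).
Check: f(40) = 12·40 + 27 = 507 = 6·73 + 69 ≡ 69 (mod 73).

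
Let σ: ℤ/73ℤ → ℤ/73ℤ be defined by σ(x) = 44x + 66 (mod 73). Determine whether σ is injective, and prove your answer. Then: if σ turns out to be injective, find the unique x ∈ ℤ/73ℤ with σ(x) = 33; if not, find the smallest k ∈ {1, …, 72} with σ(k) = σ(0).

54

If σ(s) = σ(t), then 44s ≡ 44t (mod 73). Because gcd(44, 73) = 1, we may cancel 44 to get s ≡ t (mod 73).
Thus σ is injective.
We now compute 44⁻¹ mod 73 explicitly. Euclid's algorithm: 73 = 1·44 + 29, 44 = 1·29 + 15, 29 = 1·15 + 14, 15 = 1·14 + 1; back-substituting gives 1 = 5·44 − 3·73, so 44⁻¹ ≡ 5 (mod 73).
Since σ is injective, we find σ⁻¹(33): we need 44x ≡ 33 − 66 ≡ 40 (mod 73). Using 44⁻¹ = 5: x ≡ 5·40 = 200 = 2·73 + 54, so x = 54.
Check: σ(54) = 44·54 + 66 = 2442 = 33·73 + 33 ≡ 33 (mod 73).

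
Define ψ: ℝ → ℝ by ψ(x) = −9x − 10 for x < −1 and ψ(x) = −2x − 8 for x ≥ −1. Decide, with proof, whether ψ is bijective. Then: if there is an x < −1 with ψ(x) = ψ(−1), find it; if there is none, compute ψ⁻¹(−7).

Both pieces are strictly decreasing (slopes −9 and −2), so each is injective on its own interval.
The left piece maps (−∞, −1) onto (−1, ∞); the right piece maps [−1, ∞) onto (−∞, −6].
The images leave a gap (−1 has no preimage), so ψ is not surjective, hence not bijective.
Because the two images are disjoint, no x < −1 has ψ(x) = ψ(−1), so we compute ψ⁻¹(−7): −7 lies in (−∞, −6], so solve −2x − 8 = −7: x = (−7 + 8)/(−2) = −1/2.

-1/2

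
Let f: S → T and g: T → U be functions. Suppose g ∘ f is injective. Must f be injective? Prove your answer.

injective

Suppose f(u) = f(v). Applying g: (g ∘ f)(u) = (g ∘ f)(v). Since g ∘ f is injective, u = v. Therefore f is injective.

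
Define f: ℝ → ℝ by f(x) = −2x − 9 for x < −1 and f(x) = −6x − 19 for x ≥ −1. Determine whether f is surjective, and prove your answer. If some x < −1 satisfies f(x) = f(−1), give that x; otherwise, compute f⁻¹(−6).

-3/2

Both pieces are strictly decreasing (slopes −2 and −6), so each is injective on its own interval.
The left piece maps (−∞, −1) onto (−7, ∞); the right piece maps [−1, ∞) onto (−∞, −13].
The union (−7, ∞) ∪ (−∞, −13] omits the interval between −7 and −13; in particular −7 has no preimage. So f is not surjective.
Because the two images are disjoint, no x < −1 has f(x) = f(−1), so we compute f⁻¹(−6): −6 lies in (−7, ∞), so solve −2x − 9 = −6: x = (−6 + 9)/(−2) = −3/2.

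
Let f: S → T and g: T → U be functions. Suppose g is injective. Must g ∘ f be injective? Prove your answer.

not injective

No. Take S = {1, 2}, T = U = {1, 2, 3}, f(1) = f(2) = 1, and g = identity (injective).
Then (g ∘ f)(1) = (g ∘ f)(2) = 1 with 1 ≠ 2, so g ∘ f is not injective.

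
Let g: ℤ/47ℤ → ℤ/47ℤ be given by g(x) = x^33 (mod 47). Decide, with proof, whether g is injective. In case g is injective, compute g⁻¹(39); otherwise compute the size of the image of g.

Since 47 is prime, the nonzero elements of ℤ/47ℤ form a cyclic group of order 46.
As gcd(33, 46) = 1, raising to the 33rd power is a bijection on this group: if s^33 ≡ t^33 then (st^{−1})^33 = 1, and the only element of order dividing gcd(33, 46) = 1 is 1, so s = t.
With g(0) = 0 this makes g injective on all of ℤ/47ℤ, hence bijective (finite equal-size domain and codomain). In particular g is injective.
Since g is injective, we find the preimage of 39. The inverse of x ↦ x^33 on (ℤ/47ℤ)^× is x ↦ x^7, because 33·7 = 231 = 5·46 + 1 ≡ 1 (mod 46) and x^{46} = 1 for x ≠ 0 (Fermat). So g⁻¹(39) = 39^7 mod 47.
Repeated squaring mod 47: 39^1 ≡ 39, 39^2 ≡ 39² = 1521 ≡ 17, 39^4 ≡ 17² = 289 ≡ 7. Since 7 = 4 + 2 + 1, 39^7 ≡ 7·17·39: 7·17 = 119 ≡ 25, then 25·39 = 975 ≡ 35. So 39^7 ≡ 35 (mod 47).
Hence g⁻¹(39) = 35.

35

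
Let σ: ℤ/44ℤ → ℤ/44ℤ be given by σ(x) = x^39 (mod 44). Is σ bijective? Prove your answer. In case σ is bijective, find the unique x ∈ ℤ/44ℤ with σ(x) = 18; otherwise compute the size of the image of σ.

σ(0) = 0^39 = 0.
σ(22): Repeated squaring mod 44: 22^1 ≡ 22, 22^2 ≡ 22² = 484 ≡ 0, 22^4 ≡ 0² = 0, 22^8 ≡ 0² = 0, 22^16 ≡ 0² = 0, 22^32 ≡ 0² = 0. Since 39 = 32 + 4 + 2 + 1, 22^39 ≡ 0·0·0·22: 0·0 = 0, then 0·0 = 0, then 0·22 = 0. So 22^39 ≡ 0 (mod 44).
So σ(0) = σ(22) = 0 while 0 ≠ 22, so σ is not injective, hence not bijective.
Since σ is not bijective, we determine |image(σ)|. Computing x^39 mod 44 for each x (by repeated squaring, reducing mod 44 at every step), the values σ(0), σ(1), …, σ(43) are: 0, 1, 28, 15, 36, 9, 24, 19, 40, 5, 32, 11, 12, 17, 4, 3, 20, 13, 8, 7, 16, 21, 0, 23, 28, 37, 36, 31, 24, 41, 40, 27, 32, 33, 12, 39, 4, 25, 20, 35, 8, 29, 16, 43.
The distinct values are {0, 1, 3, 4, 5, 7, 8, 9, 11, 12, 13, 15, 16, 17, 19, 20, 21, 23, 24, 25, 27, 28, 29, 31, 32, 33, 35, 36, 37, 39, 40, 41, 43}; there are 33 of them.

33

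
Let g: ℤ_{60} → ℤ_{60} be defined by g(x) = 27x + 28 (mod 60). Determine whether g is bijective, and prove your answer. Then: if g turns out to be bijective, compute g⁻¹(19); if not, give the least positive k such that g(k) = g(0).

We have gcd(27, 60) = 3 > 1. Taking u = 0 and v = 20: g(0) = 28 and g(20) = 27·20 + 28 = 568 ≡ 28 (mod 60).
So g(0) = g(20) while 0 ≠ 20, thus g is not injective, hence not bijective.
Since g is not bijective, we find the least positive k with g(k) = g(0): this means 27k ≡ 0 (mod 60), i.e. 60 ∣ 27k. Since gcd(27, 60) = 3, dividing through by 3 this holds exactly when 20 ∣ 9k, and as gcd(9, 20) = 1, exactly when 20 ∣ k.
The smallest positive such k is 20.

20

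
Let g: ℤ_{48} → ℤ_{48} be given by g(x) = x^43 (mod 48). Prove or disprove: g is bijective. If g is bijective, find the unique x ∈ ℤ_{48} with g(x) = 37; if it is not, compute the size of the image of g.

27

g(0) = 0^43 = 0.
g(6): Repeated squaring mod 48: 6^1 ≡ 6, 6^2 ≡ 6² = 36, 6^4 ≡ 36² = 1296 ≡ 0, 6^8 ≡ 0² = 0, 6^16 ≡ 0² = 0, 6^32 ≡ 0² = 0. Since 43 = 32 + 8 + 2 + 1, 6^43 ≡ 0·0·36·6: 0·0 = 0, then 0·36 = 0, then 0·6 = 0. So 6^43 ≡ 0 (mod 48).
So g(0) = g(6) = 0 while 0 ≠ 6, hence g is not injective, hence not bijective.
Since g is not bijective, we determine |image(g)|. Computing x^43 mod 48 for each x (by repeated squaring, reducing mod 48 at every step), the values g(0), g(1), …, g(47) are: 0, 1, 32, 27, 16, 29, 0, 7, 32, 9, 16, 35, 0, 37, 32, 15, 16, 17, 0, 43, 32, 45, 16, 23, 0, 25, 32, 3, 16, 5, 0, 31, 32, 33, 16, 11, 0, 13, 32, 39, 16, 41, 0, 19, 32, 21, 16, 47.
The distinct values are {0, 1, 3, 5, 7, 9, 11, 13, 15, 16, 17, 19, 21, 23, 25, 27, 29, 31, 32, 33, 35, 37, 39, 41, 43, 45, 47}; there are 27 of them.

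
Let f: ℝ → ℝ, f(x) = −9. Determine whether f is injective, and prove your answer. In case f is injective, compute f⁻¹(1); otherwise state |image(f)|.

1

Recall: injectivity means: for all x_1, x_2 in the domain, f(x_1) = f(x_2) implies x_1 = x_2.
f(0) = −9 = f(1) with 0 ≠ 1, so f is not injective.
Since f is not injective, we state |image(f)|: the image of f is {−9}, which has 1 element.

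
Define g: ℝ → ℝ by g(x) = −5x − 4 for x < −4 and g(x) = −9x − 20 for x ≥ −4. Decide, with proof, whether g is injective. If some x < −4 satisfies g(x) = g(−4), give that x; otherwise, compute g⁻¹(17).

-21/5

Both pieces are strictly decreasing (slopes −5 and −9), so each is injective on its own interval.
The left piece maps (−∞, −4) onto (16, ∞); the right piece maps [−4, ∞) onto (−∞, 16].
These images are disjoint, so no value is attained by both pieces. Hence g is injective.
Because the two images are disjoint, no x < −4 has g(x) = g(−4), so we compute g⁻¹(17): 17 lies in (16, ∞), so solve −5x − 4 = 17: x = (17 + 4)/(−5) = −21/5.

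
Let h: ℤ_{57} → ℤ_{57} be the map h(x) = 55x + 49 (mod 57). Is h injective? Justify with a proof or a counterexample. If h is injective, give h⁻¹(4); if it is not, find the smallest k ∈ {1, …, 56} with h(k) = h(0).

51

If h(u) = h(v), then 55u ≡ 55v (mod 57). Because gcd(55, 57) = 1, we may cancel 55 to get u ≡ v (mod 57).
Therefore h is injective.
We now compute 55⁻¹ mod 57 explicitly. Euclid's algorithm: 57 = 1·55 + 2, 55 = 27·2 + 1; back-substituting gives 1 = 28·55 − 27·57, so 55⁻¹ ≡ 28 (mod 57).
Since h is injective, we find h⁻¹(4): we need 55x ≡ 4 − 49 ≡ 12 (mod 57). Using 55⁻¹ = 28: x ≡ 28·12 = 336 = 5·57 + 51, so x = 51.
Check: h(51) = 55·51 + 49 = 2854 = 50·57 + 4 ≡ 4 (mod 57).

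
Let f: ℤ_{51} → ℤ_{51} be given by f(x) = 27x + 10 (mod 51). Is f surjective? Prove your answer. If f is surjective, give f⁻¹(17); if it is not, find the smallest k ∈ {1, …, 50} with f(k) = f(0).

Recall that f is surjective if every y in the codomain equals f(x) for some x in the domain.
Since gcd(27, 51) = 3, we have 27x ≡ 0 (mod 3) for all x, so f(x) ≡ 1 (mod 3).
But 0 ≢ 1 (mod 3), so 0 ∈ ℤ_{51} has no preimage. Hence f is not surjective.
Since f is not surjective, we find the least positive k with f(k) = f(0): this means 27k ≡ 0 (mod 51), i.e. 51 ∣ 27k. Since gcd(27, 51) = 3, dividing through by 3 this holds exactly when 17 ∣ 9k, and as gcd(9, 17) = 1, exactly when 17 ∣ k.
The smallest positive such k is 17.

17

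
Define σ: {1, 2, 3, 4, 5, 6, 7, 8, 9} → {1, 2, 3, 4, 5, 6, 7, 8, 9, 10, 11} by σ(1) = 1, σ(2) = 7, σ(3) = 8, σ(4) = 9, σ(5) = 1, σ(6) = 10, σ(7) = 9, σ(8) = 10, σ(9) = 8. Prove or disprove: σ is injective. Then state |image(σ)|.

σ(1) = 1 = σ(5) with 1 ≠ 5, so σ is not injective.
The image of σ is {1, 7, 8, 9, 10}, which has 5 elements.

5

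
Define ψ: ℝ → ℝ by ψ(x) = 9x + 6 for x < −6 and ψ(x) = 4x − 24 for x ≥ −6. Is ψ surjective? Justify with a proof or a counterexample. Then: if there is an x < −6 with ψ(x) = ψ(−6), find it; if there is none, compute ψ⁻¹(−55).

-61/9

Both pieces are strictly increasing (slopes 9 and 4), so each is injective on its own interval.
The left piece maps (−∞, −6) onto (−∞, −48); the right piece maps [−6, ∞) onto [−48, ∞).
These images together cover ℝ, so ψ is surjective.
Because the two images are disjoint, no x < −6 has ψ(x) = ψ(−6), so we compute ψ⁻¹(−55): −55 lies in (−∞, −48), so solve 9x + 6 = −55: x = (−55 − 6)/9 = −61/9.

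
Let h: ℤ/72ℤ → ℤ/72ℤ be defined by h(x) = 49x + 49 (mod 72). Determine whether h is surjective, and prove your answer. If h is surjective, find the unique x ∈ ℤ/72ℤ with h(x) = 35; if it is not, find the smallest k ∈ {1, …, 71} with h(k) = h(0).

By definition, h is surjective if every y in the codomain equals h(x) for some x in the domain.
Since gcd(49, 72) = 1, 49 is invertible modulo 72. Euclid's algorithm: 72 = 1·49 + 23, 49 = 2·23 + 3, 23 = 7·3 + 2, 3 = 1·2 + 1; back-substituting gives 1 = 25·49 − 17·72, so 49⁻¹ ≡ 25 (mod 72).
For any y ∈ ℤ/72ℤ, x = 25(y − 49) mod 72 satisfies h(x) = 49·25(y − 49) + 49 ≡ y (since 49·25 ≡ 1 mod 72). So every y has a preimage.
So h is surjective.
Since h is surjective, we find h⁻¹(35): we need 49x ≡ 35 − 49 ≡ 58 (mod 72). Using 49⁻¹ = 25: x ≡ 25·58 = 1450 = 20·72 + 10, so x = 10.
Check: h(10) = 49·10 + 49 = 539 = 7·72 + 35 ≡ 35 (mod 72).

10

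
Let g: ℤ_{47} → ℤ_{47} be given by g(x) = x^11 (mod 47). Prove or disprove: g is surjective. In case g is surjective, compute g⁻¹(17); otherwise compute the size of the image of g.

27

Since 47 is prime, the nonzero elements of ℤ_{47} form a cyclic group of order 46.
As gcd(11, 46) = 1, raising to the 11th power is a bijection on this group: if x_1^11 ≡ x_2^11 then (x_1x_2^{−1})^11 = 1, and the only element of order dividing gcd(11, 46) = 1 is 1, so x_1 = x_2.
With g(0) = 0 this makes g injective on all of ℤ_{47}, hence bijective (finite equal-size domain and codomain). In particular g is surjective.
Since g is surjective, we find the preimage of 17. The inverse of x ↦ x^11 on (ℤ_{47})^× is x ↦ x^21, because 11·21 = 231 = 5·46 + 1 ≡ 1 (mod 46) and x^{46} = 1 for x ≠ 0 (Fermat). So g⁻¹(17) = 17^21 mod 47.
Repeated squaring mod 47: 17^1 ≡ 17, 17^2 ≡ 17² = 289 ≡ 7, 17^4 ≡ 7² = 49 ≡ 2, 17^8 ≡ 2² = 4, 17^16 ≡ 4² = 16. Since 21 = 16 + 4 + 1, 17^21 ≡ 16·2·17: 16·2 = 32, then 32·17 = 544 ≡ 27. So 17^21 ≡ 27 (mod 47).
Hence g⁻¹(17) = 27.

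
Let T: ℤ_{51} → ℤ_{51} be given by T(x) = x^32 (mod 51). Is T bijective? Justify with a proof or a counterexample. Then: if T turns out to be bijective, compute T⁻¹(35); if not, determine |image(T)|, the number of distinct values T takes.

4

T(1) = 1^32 = 1.
T(2): Repeated squaring mod 51: 2^1 ≡ 2, 2^2 ≡ 2² = 4, 2^4 ≡ 4² = 16, 2^8 ≡ 16² = 256 ≡ 1, 2^16 ≡ 1² = 1, 2^32 ≡ 1² = 1. So 2^32 ≡ 1 (mod 51).
So T(1) = T(2) = 1 while 1 ≠ 2, hence T is not injective, hence not bijective.
Since T is not bijective, we determine |image(T)|. Computing x^32 mod 51 for each x (by repeated squaring, reducing mod 51 at every step), the values T(0), T(1), …, T(50) are: 0, 1, 1, 18, 1, 1, 18, 1, 1, 18, 1, 1, 18, 1, 1, 18, 1, 34, 18, 1, 1, 18, 1, 1, 18, 1, 1, 18, 1, 1, 18, 1, 1, 18, 34, 1, 18, 1, 1, 18, 1, 1, 18, 1, 1, 18, 1, 1, 18, 1, 1.
The distinct values are {0, 1, 18, 34}; there are 4 of them.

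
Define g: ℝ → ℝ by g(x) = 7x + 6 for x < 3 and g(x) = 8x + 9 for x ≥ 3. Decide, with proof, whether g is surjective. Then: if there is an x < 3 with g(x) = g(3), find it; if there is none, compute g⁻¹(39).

Both pieces are strictly increasing (slopes 7 and 8), so each is injective on its own interval.
The left piece maps (−∞, 3) onto (−∞, 27); the right piece maps [3, ∞) onto [33, ∞).
The union (−∞, 27) ∪ [33, ∞) omits the interval between 27 and 33; in particular 27 has no preimage. So g is not surjective.
Because the two images are disjoint, no x < 3 has g(x) = g(3), so we compute g⁻¹(39): 39 lies in [33, ∞), so solve 8x + 9 = 39: x = (39 − 9)/8 = 15/4.

15/4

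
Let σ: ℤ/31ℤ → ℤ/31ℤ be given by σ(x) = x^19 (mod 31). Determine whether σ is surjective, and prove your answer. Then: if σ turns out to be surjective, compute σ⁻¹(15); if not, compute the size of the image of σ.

29

Since 31 is prime, the nonzero elements of ℤ/31ℤ form a cyclic group of order 30.
As gcd(19, 30) = 1, raising to the 19th power is a bijection on this group: if x_1^19 ≡ x_2^19 then (x_1x_2^{−1})^19 = 1, and the only element of order dividing gcd(19, 30) = 1 is 1, so x_1 = x_2.
With σ(0) = 0 this makes σ injective on all of ℤ/31ℤ, hence bijective (finite equal-size domain and codomain). In particular σ is surjective.
Since σ is surjective, we find the preimage of 15. The inverse of x ↦ x^19 on (ℤ/31ℤ)^× is x ↦ x^19, because 19·19 = 361 = 12·30 + 1 ≡ 1 (mod 30) and x^{30} = 1 for x ≠ 0 (Fermat). So σ⁻¹(15) = 15^19 mod 31.
Repeated squaring mod 31: 15^1 ≡ 15, 15^2 ≡ 15² = 225 ≡ 8, 15^4 ≡ 8² = 64 ≡ 2, 15^8 ≡ 2² = 4, 15^16 ≡ 4² = 16. Since 19 = 16 + 2 + 1, 15^19 ≡ 16·8·15: 16·8 = 128 ≡ 4, then 4·15 = 60 ≡ 29. So 15^19 ≡ 29 (mod 31).
Hence σ⁻¹(15) = 29.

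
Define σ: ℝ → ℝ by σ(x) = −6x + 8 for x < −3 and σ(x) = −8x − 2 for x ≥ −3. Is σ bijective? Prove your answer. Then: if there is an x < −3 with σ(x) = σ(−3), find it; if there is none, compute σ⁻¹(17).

-19/8

Both pieces are strictly decreasing (slopes −6 and −8), so each is injective on its own interval.
The left piece maps (−∞, −3) onto (26, ∞); the right piece maps [−3, ∞) onto (−∞, 22].
The images leave a gap (26 has no preimage), so σ is not surjective, hence not bijective.
Because the two images are disjoint, no x < −3 has σ(x) = σ(−3), so we compute σ⁻¹(17): 17 lies in (−∞, 22], so solve −8x − 2 = 17: x = (17 + 2)/(−8) = −19/8.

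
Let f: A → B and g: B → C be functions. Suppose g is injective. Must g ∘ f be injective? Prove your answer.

No. Take A = {0, 1}, B = C = {0, 1}, f(0) = f(1) = 0, and g = identity (injective).
Then (g ∘ f)(0) = (g ∘ f)(1) = 0 with 0 ≠ 1, so g ∘ f is not injective.

not injective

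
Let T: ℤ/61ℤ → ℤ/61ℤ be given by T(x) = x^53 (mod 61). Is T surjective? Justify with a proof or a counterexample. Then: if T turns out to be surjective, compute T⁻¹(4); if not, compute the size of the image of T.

Since 61 is prime, the nonzero elements of ℤ/61ℤ form a cyclic group of order 60.
As gcd(53, 60) = 1, raising to the 53rd power is a bijection on this group: if s^53 ≡ t^53 then (st^{−1})^53 = 1, and the only element of order dividing gcd(53, 60) = 1 is 1, so s = t.
With T(0) = 0 this makes T injective on all of ℤ/61ℤ, hence bijective (finite equal-size domain and codomain). In particular T is surjective.
Since T is surjective, we find the preimage of 4. The inverse of x ↦ x^53 on (ℤ/61ℤ)^× is x ↦ x^17, because 53·17 = 901 = 15·60 + 1 ≡ 1 (mod 60) and x^{60} = 1 for x ≠ 0 (Fermat). So T⁻¹(4) = 4^17 mod 61.
Repeated squaring mod 61: 4^1 ≡ 4, 4^2 ≡ 4² = 16, 4^4 ≡ 16² = 256 ≡ 12, 4^8 ≡ 12² = 144 ≡ 22, 4^16 ≡ 22² = 484 ≡ 57. Since 17 = 16 + 1, 4^17 ≡ 57·4: 57·4 = 228 ≡ 45. So 4^17 ≡ 45 (mod 61).
Hence T⁻¹(4) = 45.

45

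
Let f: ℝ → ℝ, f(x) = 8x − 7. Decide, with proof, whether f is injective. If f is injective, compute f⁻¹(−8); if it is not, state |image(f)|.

Recall: f is injective if f(u) = f(v) implies u = v.
Suppose f(u) = f(v). Then 8u − 7 = 8v − 7, hence 8u = 8v, therefore u = v.
Therefore f is injective.
Since f is injective, we compute f⁻¹(−8) = (−8 + 7)/8 = −1/8.

-1/8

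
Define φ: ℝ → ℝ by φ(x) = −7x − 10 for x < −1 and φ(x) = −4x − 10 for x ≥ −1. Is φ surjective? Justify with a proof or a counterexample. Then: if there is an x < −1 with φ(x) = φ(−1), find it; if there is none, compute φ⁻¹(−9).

-1/4

Both pieces are strictly decreasing (slopes −7 and −4), so each is injective on its own interval.
The left piece maps (−∞, −1) onto (−3, ∞); the right piece maps [−1, ∞) onto (−∞, −6].
The union (−3, ∞) ∪ (−∞, −6] omits the interval between −3 and −6; in particular −3 has no preimage. So φ is not surjective.
Because the two images are disjoint, no x < −1 has φ(x) = φ(−1), so we compute φ⁻¹(−9): −9 lies in (−∞, −6], so solve −4x − 10 = −9: x = (−9 + 10)/(−4) = −1/4.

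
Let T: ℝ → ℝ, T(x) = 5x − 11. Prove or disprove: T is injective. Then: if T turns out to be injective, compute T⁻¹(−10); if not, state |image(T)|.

Suppose T(s) = T(t). Then 5s − 11 = 5t − 11, so 5s = 5t, hence s = t.
Thus T is injective.
Since T is injective, we compute T⁻¹(−10) = (−10 + 11)/5 = 1/5.

1/5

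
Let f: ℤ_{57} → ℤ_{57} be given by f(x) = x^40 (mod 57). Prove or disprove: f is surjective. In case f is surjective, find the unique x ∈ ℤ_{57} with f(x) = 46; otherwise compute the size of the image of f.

20

f(8): Repeated squaring mod 57: 8^1 ≡ 8, 8^2 ≡ 8² = 64 ≡ 7, 8^4 ≡ 7² = 49, 8^8 ≡ 49² = 2401 ≡ 7, 8^16 ≡ 7² = 49, 8^32 ≡ 49² = 2401 ≡ 7. Since 40 = 32 + 8, 8^40 ≡ 7·7: 7·7 = 49. So 8^40 ≡ 49 (mod 57).
f(11): Repeated squaring mod 57: 11^1 ≡ 11, 11^2 ≡ 11² = 121 ≡ 7, 11^4 ≡ 7² = 49, 11^8 ≡ 49² = 2401 ≡ 7, 11^16 ≡ 7² = 49, 11^32 ≡ 49² = 2401 ≡ 7. Since 40 = 32 + 8, 11^40 ≡ 7·7: 7·7 = 49. So 11^40 ≡ 49 (mod 57).
So f(8) = f(11) = 49 while 8 ≠ 11, therefore f is not injective.
A non-injective map from the 57-element set ℤ_{57} to itself takes at most 56 distinct values, so it cannot be surjective. Hence f is not surjective.
Since f is not surjective, we determine |image(f)|. Computing x^40 mod 57 for each x (by repeated squaring, reducing mod 57 at every step), the values f(0), f(1), …, f(56) are: 0, 1, 16, 24, 28, 55, 42, 7, 49, 6, 25, 49, 45, 4, 55, 9, 43, 16, 39, 19, 1, 54, 43, 28, 36, 4, 7, 30, 25, 25, 30, 7, 4, 36, 28, 43, 54, 1, 19, 39, 16, 43, 9, 55, 4, 45, 49, 25, 6, 49, 7, 42, 55, 28, 24, 16, 1.
The distinct values are {0, 1, 4, 6, 7, 9, 16, 19, 24, 25, 28, 30, 36, 39, 42, 43, 45, 49, 54, 55}; there are 20 of them.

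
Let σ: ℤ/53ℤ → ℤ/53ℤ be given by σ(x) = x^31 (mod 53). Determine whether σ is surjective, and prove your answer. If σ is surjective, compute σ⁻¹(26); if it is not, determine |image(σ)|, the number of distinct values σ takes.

21

Since 53 is prime, the nonzero elements of ℤ/53ℤ form a cyclic group of order 52.
As gcd(31, 52) = 1, raising to the 31st power is a bijection on this group: if s^31 ≡ t^31 then (st^{−1})^31 = 1, and the only element of order dividing gcd(31, 52) = 1 is 1, so s = t.
With σ(0) = 0 this makes σ injective on all of ℤ/53ℤ, hence bijective (finite equal-size domain and codomain). In particular σ is surjective.
Since σ is surjective, we find the preimage of 26. The inverse of x ↦ x^31 on (ℤ/53ℤ)^× is x ↦ x^47, because 31·47 = 1457 = 28·52 + 1 ≡ 1 (mod 52) and x^{52} = 1 for x ≠ 0 (Fermat). So σ⁻¹(26) = 26^47 mod 53.
Repeated squaring mod 53: 26^1 ≡ 26, 26^2 ≡ 26² = 676 ≡ 40, 26^4 ≡ 40² = 1600 ≡ 10, 26^8 ≡ 10² = 100 ≡ 47, 26^16 ≡ 47² = 2209 ≡ 36, 26^32 ≡ 36² = 1296 ≡ 24. Since 47 = 32 + 8 + 4 + 2 + 1, 26^47 ≡ 24·47·10·40·26: 24·47 = 1128 ≡ 15, then 15·10 = 150 ≡ 44, then 44·40 = 1760 ≡ 11, then 11·26 = 286 ≡ 21. So 26^47 ≡ 21 (mod 53).
Hence σ⁻¹(26) = 21.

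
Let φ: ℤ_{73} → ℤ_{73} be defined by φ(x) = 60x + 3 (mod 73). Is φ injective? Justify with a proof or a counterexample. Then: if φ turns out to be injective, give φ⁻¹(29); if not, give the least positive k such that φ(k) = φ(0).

If φ(s) = φ(t), then 60s ≡ 60t (mod 73). Because gcd(60, 73) = 1, we may cancel 60 to get s ≡ t (mod 73).
Hence φ is injective.
We now compute 60⁻¹ mod 73 explicitly. Euclid's algorithm: 73 = 1·60 + 13, 60 = 4·13 + 8, 13 = 1·8 + 5, 8 = 1·5 + 3, 5 = 1·3 + 2, 3 = 1·2 + 1; back-substituting gives 1 = 28·60 − 23·73, so 60⁻¹ ≡ 28 (mod 73).
Since φ is injective, we find φ⁻¹(29): we need 60x ≡ 29 − 3 ≡ 26 (mod 73). Using 60⁻¹ = 28: x ≡ 28·26 = 728 = 9·73 + 71, so x = 71.
Check: φ(71) = 60·71 + 3 = 4263 = 58·73 + 29 ≡ 29 (mod 73).

71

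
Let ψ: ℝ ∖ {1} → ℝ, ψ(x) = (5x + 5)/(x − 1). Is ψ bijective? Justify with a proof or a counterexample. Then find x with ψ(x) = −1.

-2/3

If ψ(x) = 5, cross-multiplying gives 1(5x + 5) = 5(x − 1), which simplifies to 5 = −5 — false.  So 5 has no preimage and ψ is not surjective.
Thus ψ is not bijective.
Solving ψ(x) = −1: cross-multiplying gives 5x + 5 = −1(x − 1), which rearranges to 6x = −4, so x = −2/3.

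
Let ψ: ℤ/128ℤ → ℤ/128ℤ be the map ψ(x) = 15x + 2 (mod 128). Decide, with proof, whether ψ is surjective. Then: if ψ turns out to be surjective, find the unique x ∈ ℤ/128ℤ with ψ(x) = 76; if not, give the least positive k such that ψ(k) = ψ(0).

22

Since gcd(15, 128) = 1, 15 is invertible modulo 128. Euclid's algorithm: 128 = 8·15 + 8, 15 = 1·8 + 7, 8 = 1·7 + 1; back-substituting gives 1 = 111·15 − 13·128, so 15⁻¹ ≡ 111 (mod 128).
For any y ∈ ℤ/128ℤ, x = 111(y − 2) mod 128 satisfies ψ(x) = 15·111(y − 2) + 2 ≡ y (since 15·111 ≡ 1 mod 128). So every y has a preimage.
Therefore ψ is surjective.
Since ψ is surjective, we find ψ⁻¹(76): we need 15x ≡ 76 − 2 ≡ 74 (mod 128). Using 15⁻¹ = 111: x ≡ 111·74 = 8214 = 64·128 + 22, so x = 22.
Check: ψ(22) = 15·22 + 2 = 332 = 2·128 + 76 ≡ 76 (mod 128).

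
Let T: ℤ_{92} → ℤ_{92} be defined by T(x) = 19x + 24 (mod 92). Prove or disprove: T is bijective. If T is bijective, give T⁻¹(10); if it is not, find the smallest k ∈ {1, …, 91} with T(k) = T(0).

Recall that injectivity means: for all s, t in the domain, T(s) = T(t) implies s = t.
If T(s) = T(t), then 19s ≡ 19t (mod 92). Because gcd(19, 92) = 1, we may cancel 19 to get s ≡ t (mod 92).
We now compute 19⁻¹ mod 92 explicitly. Euclid's algorithm: 92 = 4·19 + 16, 19 = 1·16 + 3, 16 = 5·3 + 1; back-substituting gives 1 = 63·19 − 13·92, so 19⁻¹ ≡ 63 (mod 92).
For any y ∈ ℤ_{92}, x = 63(y − 24) mod 92 satisfies T(x) = 19·63(y − 24) + 24 ≡ y (since 19·63 ≡ 1 mod 92). So every y has a preimage.
Therefore T is bijective.
Since T is bijective, we compute T⁻¹(10): solve 19x + 24 ≡ 10 (mod 92), i.e. 19x ≡ 78 (mod 92).
Multiplying by 19⁻¹ = 63 gives x ≡ 63·78 = 4914 = 53·92 + 38 ≡ 38 (mod 92).
Check: T(38) = 19·38 + 24 = 746 = 8·92 + 10 ≡ 10 (mod 92).

38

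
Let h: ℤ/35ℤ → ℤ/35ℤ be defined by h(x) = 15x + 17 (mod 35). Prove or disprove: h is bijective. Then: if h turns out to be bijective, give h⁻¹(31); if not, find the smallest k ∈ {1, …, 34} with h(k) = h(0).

7

By definition, h is injective when h(s) = h(t) forces s = t.
We have gcd(15, 35) = 5 > 1. Taking s = 0 and t = 7: h(0) = 17 and h(7) = 15·7 + 17 = 122 ≡ 17 (mod 35).
So h(0) = h(7) while 0 ≠ 7, therefore h is not injective, hence not bijective.
Since h is not bijective, we find the least positive k with h(k) = h(0): this means 15k ≡ 0 (mod 35), i.e. 35 ∣ 15k. Since gcd(15, 35) = 5, dividing through by 5 this holds exactly when 7 ∣ 3k, and as gcd(3, 7) = 1, exactly when 7 ∣ k.
The smallest positive such k is 7.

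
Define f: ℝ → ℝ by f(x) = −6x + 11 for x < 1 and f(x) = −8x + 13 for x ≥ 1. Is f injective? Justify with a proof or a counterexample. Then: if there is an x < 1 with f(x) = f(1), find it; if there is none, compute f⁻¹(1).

3/2

Both pieces are strictly decreasing (slopes −6 and −8), so each is injective on its own interval.
The left piece maps (−∞, 1) onto (5, ∞); the right piece maps [1, ∞) onto (−∞, 5].
These images are disjoint, so no value is attained by both pieces. Hence f is injective.
Because the two images are disjoint, no x < 1 has f(x) = f(1), so we compute f⁻¹(1): 1 lies in (−∞, 5], so solve −8x + 13 = 1: x = (1 − 13)/(−8) = 3/2.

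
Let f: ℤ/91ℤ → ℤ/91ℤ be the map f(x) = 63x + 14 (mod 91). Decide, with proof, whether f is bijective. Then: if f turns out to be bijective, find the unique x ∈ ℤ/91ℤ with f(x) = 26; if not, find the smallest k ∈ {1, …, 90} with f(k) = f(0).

13

We have gcd(63, 91) = 7 > 1. Taking a = 0 and b = 13: f(0) = 14 and f(13) = 63·13 + 14 = 833 ≡ 14 (mod 91).
So f(0) = f(13) while 0 ≠ 13, so f is not injective, hence not bijective.
Since f is not bijective, we find the least positive k with f(k) = f(0): this means 63k ≡ 0 (mod 91), i.e. 91 ∣ 63k. Since gcd(63, 91) = 7, dividing through by 7 this holds exactly when 13 ∣ 9k, and as gcd(9, 13) = 1, exactly when 13 ∣ k.
The smallest positive such k is 13.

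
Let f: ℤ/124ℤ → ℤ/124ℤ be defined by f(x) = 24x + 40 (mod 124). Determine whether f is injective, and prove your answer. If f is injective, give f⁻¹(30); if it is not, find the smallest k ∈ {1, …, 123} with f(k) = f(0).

31

We have gcd(24, 124) = 4 > 1. Taking s = 0 and t = 31: f(0) = 40 and f(31) = 24·31 + 40 = 784 ≡ 40 (mod 124).
So f(0) = f(31) while 0 ≠ 31, so f is not injective.
Since f is not injective, we find the least positive k with f(k) = f(0): this means 24k ≡ 0 (mod 124), i.e. 124 ∣ 24k. Since gcd(24, 124) = 4, dividing through by 4 this holds exactly when 31 ∣ 6k, and as gcd(6, 31) = 1, exactly when 31 ∣ k.
The smallest positive such k is 31.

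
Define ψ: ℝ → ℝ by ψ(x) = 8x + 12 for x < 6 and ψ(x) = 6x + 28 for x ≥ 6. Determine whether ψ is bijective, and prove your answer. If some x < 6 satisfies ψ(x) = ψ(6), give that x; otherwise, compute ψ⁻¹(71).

43/6

Both pieces are strictly increasing (slopes 8 and 6), so each is injective on its own interval.
The left piece maps (−∞, 6) onto (−∞, 60); the right piece maps [6, ∞) onto [64, ∞).
The images leave a gap (60 has no preimage), so ψ is not surjective, hence not bijective.
Because the two images are disjoint, no x < 6 has ψ(x) = ψ(6), so we compute ψ⁻¹(71): 71 lies in [64, ∞), so solve 6x + 28 = 71: x = (71 − 28)/6 = 43/6.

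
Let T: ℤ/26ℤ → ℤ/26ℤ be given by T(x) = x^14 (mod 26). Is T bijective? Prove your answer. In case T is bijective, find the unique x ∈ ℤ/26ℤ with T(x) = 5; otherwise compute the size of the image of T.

14

T(12): Repeated squaring mod 26: 12^1 ≡ 12, 12^2 ≡ 12² = 144 ≡ 14, 12^4 ≡ 14² = 196 ≡ 14, 12^8 ≡ 14² = 196 ≡ 14. Since 14 = 8 + 4 + 2, 12^14 ≡ 14·14·14: 14·14 = 196 ≡ 14, then 14·14 = 196 ≡ 14. So 12^14 ≡ 14 (mod 26).
T(14): Repeated squaring mod 26: 14^1 ≡ 14, 14^2 ≡ 14² = 196 ≡ 14, 14^4 ≡ 14² = 196 ≡ 14, 14^8 ≡ 14² = 196 ≡ 14. Since 14 = 8 + 4 + 2, 14^14 ≡ 14·14·14: 14·14 = 196 ≡ 14, then 14·14 = 196 ≡ 14. So 14^14 ≡ 14 (mod 26).
So T(12) = T(14) = 14 while 12 ≠ 14, so T is not injective, hence not bijective.
Since T is not bijective, we determine |image(T)|. Computing x^14 mod 26 for each x (by repeated squaring, reducing mod 26 at every step), the values T(0), T(1), …, T(25) are: 0, 1, 4, 9, 16, 25, 10, 23, 12, 3, 22, 17, 14, 13, 14, 17, 22, 3, 12, 23, 10, 25, 16, 9, 4, 1.
The distinct values are {0, 1, 3, 4, 9, 10, 12, 13, 14, 16, 17, 22, 23, 25}; there are 14 of them.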